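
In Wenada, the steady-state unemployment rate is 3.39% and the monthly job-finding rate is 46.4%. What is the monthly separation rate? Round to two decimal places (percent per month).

From u* = s/(s+f): s = u·f/(1−u).
s = 0.0339 × 46.4 / (1 − 0.0339) = 1.5730 / 0.9661 ≈ 1.63% per month.

Separation rate ≈ 1.63% per month.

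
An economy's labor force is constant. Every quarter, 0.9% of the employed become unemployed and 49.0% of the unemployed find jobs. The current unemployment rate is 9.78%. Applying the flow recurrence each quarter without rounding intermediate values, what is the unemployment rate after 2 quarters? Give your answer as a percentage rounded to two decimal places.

With a fixed labor force, u_{t+1} = u_t + s·(1−u_t) − f·u_t = u_t·(1−s−f) + s.
Here 1−s−f = 0.501 and s = 0.009.
u_1 = 0.097800 × 0.501 + 0.009 = 0.057998.
u_2 = 0.057998 × 0.501 + 0.009 = 0.038057.

Unemployment rate after two quarters ≈ 3.81%.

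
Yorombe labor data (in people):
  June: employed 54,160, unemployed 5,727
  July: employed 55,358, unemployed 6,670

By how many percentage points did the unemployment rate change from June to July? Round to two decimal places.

June: labor force = 54,160 + 5,727 = 59,887; u = 5,727/59,887 = 9.56%.
July: labor force = 55,358 + 6,670 = 62,028; u = 6,670/62,028 = 10.75%.
Change = 10.75% − 9.56% = +1.19 pp.

The unemployment rate changed by +1.19 percentage points.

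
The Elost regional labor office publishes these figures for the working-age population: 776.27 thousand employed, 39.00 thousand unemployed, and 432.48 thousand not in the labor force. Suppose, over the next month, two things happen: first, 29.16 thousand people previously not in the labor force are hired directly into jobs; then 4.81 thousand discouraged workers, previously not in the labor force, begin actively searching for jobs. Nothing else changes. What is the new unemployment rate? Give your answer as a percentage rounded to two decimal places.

New unemployment rate ≈ 5.16%.

Initially, labor force = 776.27 + 39.00 = 815.27 thousand, so u = 39.00/815.27 = 4.78%.
After the first change, employed and labor force both rise by 29.16; unemployed unchanged → E = 805.43, U = 39.00, labor force = 844.43 thousand.
After the second change, unemployed and labor force both rise by 4.81 → E = 805.43, U = 43.81, labor force = 849.24 thousand.
New unemployment rate = 43.81 / 849.24 = 5.16%.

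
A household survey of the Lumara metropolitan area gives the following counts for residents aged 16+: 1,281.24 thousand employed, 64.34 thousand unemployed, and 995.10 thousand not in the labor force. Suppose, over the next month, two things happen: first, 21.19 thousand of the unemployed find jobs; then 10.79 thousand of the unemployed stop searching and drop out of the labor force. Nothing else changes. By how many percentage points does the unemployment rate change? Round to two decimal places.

Initially, labor force = 1,281.24 + 64.34 = 1,345.58 thousand, so u = 64.34/1,345.58 = 4.78%.
After the first change, unemployed falls and employed rises by 21.19; labor force unchanged → E = 1,302.43, U = 43.15, labor force = 1,345.58 thousand.
After the second change, unemployed and labor force both fall by 10.79 → E = 1,302.43, U = 32.36, labor force = 1,334.79 thousand.
New unemployment rate = 32.36 / 1,334.79 = 2.42%.
Change = 2.42% − 4.78% = −2.36 percentage points.

The unemployment rate changes by −2.36 percentage points.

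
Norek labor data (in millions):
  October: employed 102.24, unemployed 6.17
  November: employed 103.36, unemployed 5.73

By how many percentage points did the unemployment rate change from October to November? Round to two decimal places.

October: labor force = 102.24 + 6.17 = 108.41; u = 6.17/108.41 = 5.69%.
November: labor force = 103.36 + 5.73 = 109.09; u = 5.73/109.09 = 5.25%.
Change = 5.25% − 5.69% = −0.44 pp.

The unemployment rate changed by −0.44 percentage points.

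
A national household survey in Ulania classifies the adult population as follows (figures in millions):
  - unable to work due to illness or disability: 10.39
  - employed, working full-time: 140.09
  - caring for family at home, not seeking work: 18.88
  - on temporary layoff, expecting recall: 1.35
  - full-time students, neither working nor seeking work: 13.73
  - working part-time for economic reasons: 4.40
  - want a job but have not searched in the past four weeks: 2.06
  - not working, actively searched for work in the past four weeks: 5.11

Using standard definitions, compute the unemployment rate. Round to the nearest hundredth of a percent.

Employed = 140.09 + 4.40 = 144.49 million (anyone who worked, including part-time for economic reasons, counts as employed).
Unemployed = 1.35 + 5.11 = 6.46 million (jobless and actively searching, or on temporary layoff).
Labor force = 144.49 + 6.46 = 150.95 million.
Unemployment rate = 6.46 / 150.95 = 4.28%.

Unemployment rate ≈ 4.28%.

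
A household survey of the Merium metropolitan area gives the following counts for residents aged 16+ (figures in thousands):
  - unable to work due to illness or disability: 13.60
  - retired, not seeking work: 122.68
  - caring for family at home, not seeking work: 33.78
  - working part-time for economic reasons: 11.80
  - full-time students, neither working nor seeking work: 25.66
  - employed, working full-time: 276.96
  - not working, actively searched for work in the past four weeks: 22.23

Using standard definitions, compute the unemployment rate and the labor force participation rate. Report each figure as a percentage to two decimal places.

Unemployment rate ≈ 7.15%; labor force participation rate ≈ 61.37%.

Employed = 11.80 + 276.96 = 288.76 thousand (anyone who worked, including part-time for economic reasons, counts as employed).
Unemployed = 22.23 thousand.
Labor force = 288.76 + 22.23 = 310.99 thousand.
Not in labor force = 13.60 + 122.68 + 33.78 + 25.66 = 195.72 thousand (those not working and not actively searching are outside the labor force).
Civilian working-age population = 310.99 + 195.72 = 506.71 thousand.
Unemployment rate = 22.23 / 310.99 = 7.15%.
Labor force participation rate = 310.99 / 506.71 = 61.37%.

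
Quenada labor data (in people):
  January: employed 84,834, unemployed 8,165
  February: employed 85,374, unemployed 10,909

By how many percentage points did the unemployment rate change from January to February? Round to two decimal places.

January: labor force = 84,834 + 8,165 = 92,999; u = 8,165/92,999 = 8.78%.
February: labor force = 85,374 + 10,909 = 96,283; u = 10,909/96,283 = 11.33%.
Change = 11.33% − 8.78% = +2.55 pp.

The unemployment rate changed by +2.55 percentage points.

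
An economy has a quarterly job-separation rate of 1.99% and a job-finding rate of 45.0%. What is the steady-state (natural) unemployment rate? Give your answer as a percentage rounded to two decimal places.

At steady state the flows balance: s·E = f·U, so U/(E+U) = s/(s+f).
u* = 1.99 / (1.99 + 45.0) = 1.99 / 46.99 = 4.23%.

Steady-state unemployment rate ≈ 4.23%.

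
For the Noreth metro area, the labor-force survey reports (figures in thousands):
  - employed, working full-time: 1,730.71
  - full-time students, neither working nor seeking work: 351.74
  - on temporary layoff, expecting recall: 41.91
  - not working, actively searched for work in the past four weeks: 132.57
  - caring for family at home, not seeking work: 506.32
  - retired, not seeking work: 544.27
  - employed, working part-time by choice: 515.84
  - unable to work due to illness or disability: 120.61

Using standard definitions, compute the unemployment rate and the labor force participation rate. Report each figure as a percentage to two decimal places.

Unemployment rate ≈ 7.21%; labor force participation rate ≈ 61.39%.

Employed = 1,730.71 + 515.84 = 2,246.55 thousand.
Unemployed = 41.91 + 132.57 = 174.48 thousand (jobless and actively searching, or on temporary layoff).
Labor force = 2,246.55 + 174.48 = 2,421.03 thousand.
Not in labor force = 351.74 + 506.32 + 544.27 + 120.61 = 1,522.94 thousand (those not working and not actively searching are outside the labor force).
Civilian working-age population = 2,421.03 + 1,522.94 = 3,943.97 thousand.
Unemployment rate = 174.48 / 2,421.03 = 7.21%.
Labor force participation rate = 2,421.03 / 3,943.97 = 61.39%.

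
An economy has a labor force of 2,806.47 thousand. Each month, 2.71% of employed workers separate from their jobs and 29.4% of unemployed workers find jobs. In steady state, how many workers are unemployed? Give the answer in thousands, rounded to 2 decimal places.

Steady-state unemployment rate u* = s/(s+f) = 2.71/(2.71+29.4) = 0.084397.
Unemployed = u* × labor force = 0.084397 × 2,806.47 ≈ 236.86 thousand.

About 236.86 thousand are unemployed in steady state.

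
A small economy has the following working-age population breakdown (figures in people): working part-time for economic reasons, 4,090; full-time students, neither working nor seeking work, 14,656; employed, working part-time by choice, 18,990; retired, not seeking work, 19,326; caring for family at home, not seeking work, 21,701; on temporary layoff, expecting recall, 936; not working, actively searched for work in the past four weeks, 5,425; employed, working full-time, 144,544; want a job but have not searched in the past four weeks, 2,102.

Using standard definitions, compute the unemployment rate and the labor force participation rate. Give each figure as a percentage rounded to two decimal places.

Employed = 4,090 + 18,990 + 144,544 = 167,624 (anyone who worked, including part-time for economic reasons, counts as employed).
Unemployed = 936 + 5,425 = 6,361 (jobless and actively searching, or on temporary layoff).
Labor force = 167,624 + 6,361 = 173,985.
Not in labor force = 14,656 + 19,326 + 21,701 + 2,102 = 57,785 (those not working and not actively searching are outside the labor force — including those who want a job but have given up searching).
Civilian working-age population = 173,985 + 57,785 = 231,770.
Unemployment rate = 6,361 / 173,985 = 3.66%.
Labor force participation rate = 173,985 / 231,770 = 75.07%.

Unemployment rate ≈ 3.66%; labor force participation rate ≈ 75.07%.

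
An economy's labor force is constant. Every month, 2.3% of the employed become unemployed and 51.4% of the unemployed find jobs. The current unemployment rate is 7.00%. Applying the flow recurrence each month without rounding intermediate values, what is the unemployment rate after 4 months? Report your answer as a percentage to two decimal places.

With a fixed labor force, u_{t+1} = u_t + s·(1−u_t) − f·u_t = u_t·(1−s−f) + s.
Here 1−s−f = 0.463 and s = 0.023.
u_1 = 0.070000 × 0.463 + 0.023 = 0.055410.
u_2 = 0.055410 × 0.463 + 0.023 = 0.048655.
u_3 = 0.048655 × 0.463 + 0.023 = 0.045527.
u_4 = 0.045527 × 0.463 + 0.023 = 0.044079.

Unemployment rate after four months ≈ 4.41%.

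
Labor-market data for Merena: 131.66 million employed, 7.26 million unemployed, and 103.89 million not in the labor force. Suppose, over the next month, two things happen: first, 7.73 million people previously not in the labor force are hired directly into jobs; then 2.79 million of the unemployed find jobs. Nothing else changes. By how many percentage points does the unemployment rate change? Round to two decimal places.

The unemployment rate changes by −2.18 percentage points.

Initially, labor force = 131.66 + 7.26 = 138.92 million, so u = 7.26/138.92 = 5.23%.
After the first change, employed and labor force both rise by 7.73; unemployed unchanged → E = 139.39, U = 7.26, labor force = 146.65 million.
After the second change, unemployed falls and employed rises by 2.79; labor force unchanged → E = 142.18, U = 4.47, labor force = 146.65 million.
New unemployment rate = 4.47 / 146.65 = 3.05%.
Change = 3.05% − 5.23% = −2.18 percentage points.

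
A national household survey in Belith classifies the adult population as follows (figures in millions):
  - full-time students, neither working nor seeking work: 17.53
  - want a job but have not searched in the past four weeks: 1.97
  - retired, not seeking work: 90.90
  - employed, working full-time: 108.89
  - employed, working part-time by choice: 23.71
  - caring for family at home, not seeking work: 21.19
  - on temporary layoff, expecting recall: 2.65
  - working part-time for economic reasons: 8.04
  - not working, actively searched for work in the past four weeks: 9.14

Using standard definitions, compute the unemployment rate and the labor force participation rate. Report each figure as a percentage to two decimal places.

Employed = 108.89 + 23.71 + 8.04 = 140.64 million (anyone who worked, including part-time for economic reasons, counts as employed).
Unemployed = 2.65 + 9.14 = 11.79 million (jobless and actively searching, or on temporary layoff).
Labor force = 140.64 + 11.79 = 152.43 million.
Not in labor force = 17.53 + 1.97 + 90.90 + 21.19 = 131.59 million (those not working and not actively searching are outside the labor force — including those who want a job but have given up searching).
Civilian working-age population = 152.43 + 131.59 = 284.02 million.
Unemployment rate = 11.79 / 152.43 = 7.73%.
Labor force participation rate = 152.43 / 284.02 = 53.67%.

Unemployment rate ≈ 7.73%; labor force participation rate ≈ 53.67%.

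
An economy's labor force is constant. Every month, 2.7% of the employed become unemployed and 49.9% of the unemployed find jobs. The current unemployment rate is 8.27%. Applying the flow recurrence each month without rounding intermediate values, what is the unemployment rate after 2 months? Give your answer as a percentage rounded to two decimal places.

With a fixed labor force, u_{t+1} = u_t + s·(1−u_t) − f·u_t = u_t·(1−s−f) + s.
Here 1−s−f = 0.474 and s = 0.027.
u_1 = 0.082700 × 0.474 + 0.027 = 0.066200.
u_2 = 0.066200 × 0.474 + 0.027 = 0.058379.

Unemployment rate after two months ≈ 5.84%.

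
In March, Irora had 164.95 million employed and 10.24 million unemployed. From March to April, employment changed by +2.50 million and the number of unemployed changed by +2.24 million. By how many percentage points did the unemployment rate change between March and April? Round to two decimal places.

March: labor force = 164.95 + 10.24 = 175.19; u = 10.24/175.19 = 5.85%.
April: labor force = 167.45 + 12.48 = 179.93; u = 12.48/179.93 = 6.94%.
Change = 6.94% − 5.85% = +1.09 pp.

The unemployment rate changed by +1.09 percentage points.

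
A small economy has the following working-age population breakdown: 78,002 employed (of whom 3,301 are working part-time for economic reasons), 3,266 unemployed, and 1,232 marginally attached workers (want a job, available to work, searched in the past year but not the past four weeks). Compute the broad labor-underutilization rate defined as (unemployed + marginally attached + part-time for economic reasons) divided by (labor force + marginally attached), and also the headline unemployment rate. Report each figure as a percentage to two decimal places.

Broad underutilization rate ≈ 9.45%; headline unemployment rate ≈ 4.02%.

Labor force = 78,002 + 3,266 = 81,268.
Numerator = 3,266 + 1,232 + 3,301 = 7,799.
Denominator = 81,268 + 1,232 = 82,500.
Broad rate = 7,799 / 82,500 = 9.45%.
Headline unemployment rate = 3,266 / 81,268 = 4.02%.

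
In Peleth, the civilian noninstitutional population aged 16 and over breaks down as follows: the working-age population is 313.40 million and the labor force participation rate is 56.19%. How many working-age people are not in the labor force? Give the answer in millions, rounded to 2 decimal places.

Share not in the labor force = 1 − 0.5619 = 0.4381.
Not in labor force = 0.4381 × 313.40 ≈ 137.30 million.

About 137.30 million are not in the labor force.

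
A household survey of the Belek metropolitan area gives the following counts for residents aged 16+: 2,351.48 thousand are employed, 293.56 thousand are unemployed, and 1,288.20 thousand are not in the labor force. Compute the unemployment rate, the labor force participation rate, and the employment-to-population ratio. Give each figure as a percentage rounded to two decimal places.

Unemployment rate ≈ 11.10%; labor force participation rate ≈ 67.25%; employment-population ratio ≈ 59.78%.

Labor force = employed + unemployed = 2,351.48 + 293.56 = 2,645.04 thousand.
Working-age population = 2,645.04 + 1,288.20 = 3,933.24 thousand.
Unemployment rate = 293.56 / 2,645.04 = 11.10%.
Labor force participation rate = 2,645.04 / 3,933.24 = 67.25%.
Employment-population ratio = 2,351.48 / 3,933.24 = 59.78%.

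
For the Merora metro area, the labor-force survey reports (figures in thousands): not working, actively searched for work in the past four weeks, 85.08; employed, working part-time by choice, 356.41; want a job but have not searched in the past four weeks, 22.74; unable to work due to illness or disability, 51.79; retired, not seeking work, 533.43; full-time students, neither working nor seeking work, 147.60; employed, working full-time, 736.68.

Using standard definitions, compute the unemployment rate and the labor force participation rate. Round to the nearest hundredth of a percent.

Employed = 356.41 + 736.68 = 1,093.09 thousand.
Unemployed = 85.08 thousand.
Labor force = 1,093.09 + 85.08 = 1,178.17 thousand.
Not in labor force = 22.74 + 51.79 + 533.43 + 147.60 = 755.56 thousand (those not working and not actively searching are outside the labor force — including those who want a job but have given up searching).
Civilian working-age population = 1,178.17 + 755.56 = 1,933.73 thousand.
Unemployment rate = 85.08 / 1,178.17 = 7.22%.
Labor force participation rate = 1,178.17 / 1,933.73 = 60.93%.

Unemployment rate ≈ 7.22%; labor force participation rate ≈ 60.93%.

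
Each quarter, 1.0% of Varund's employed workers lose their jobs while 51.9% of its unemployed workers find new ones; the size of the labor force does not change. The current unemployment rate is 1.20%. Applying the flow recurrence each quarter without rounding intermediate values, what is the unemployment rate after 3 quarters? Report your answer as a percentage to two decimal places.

With a fixed labor force, u_{t+1} = u_t + s·(1−u_t) − f·u_t = u_t·(1−s−f) + s.
Here 1−s−f = 0.471 and s = 0.010.
u_1 = 0.012000 × 0.471 + 0.010 = 0.015652.
u_2 = 0.015652 × 0.471 + 0.010 = 0.017372.
u_3 = 0.017372 × 0.471 + 0.010 = 0.018182.

Unemployment rate after three quarters ≈ 1.82%.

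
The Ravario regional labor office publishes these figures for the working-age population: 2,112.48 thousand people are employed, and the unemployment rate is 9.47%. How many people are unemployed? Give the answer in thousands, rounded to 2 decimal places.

About 220.98 thousand are unemployed.

Let U be the number unemployed. The labor force is E + U, and U/(E+U) = 0.0947.
So U = 0.0947 × 2,112.48 / (1 − 0.0947) = 200.0519 / 0.9053 ≈ 220.98 thousand.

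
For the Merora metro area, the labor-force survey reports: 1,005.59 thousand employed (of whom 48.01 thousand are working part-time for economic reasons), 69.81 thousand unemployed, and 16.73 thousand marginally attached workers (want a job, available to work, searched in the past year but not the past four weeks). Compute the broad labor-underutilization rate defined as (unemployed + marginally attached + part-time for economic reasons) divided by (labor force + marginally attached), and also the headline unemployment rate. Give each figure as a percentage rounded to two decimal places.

Labor force = 1,005.59 + 69.81 = 1,075.40 thousand.
Numerator = 69.81 + 16.73 + 48.01 = 134.55 thousand.
Denominator = 1,075.40 + 16.73 = 1,092.13 thousand.
Broad rate = 134.55 / 1,092.13 = 12.32%.
Headline unemployment rate = 69.81 / 1,075.40 = 6.49%.

Broad underutilization rate ≈ 12.32%; headline unemployment rate ≈ 6.49%.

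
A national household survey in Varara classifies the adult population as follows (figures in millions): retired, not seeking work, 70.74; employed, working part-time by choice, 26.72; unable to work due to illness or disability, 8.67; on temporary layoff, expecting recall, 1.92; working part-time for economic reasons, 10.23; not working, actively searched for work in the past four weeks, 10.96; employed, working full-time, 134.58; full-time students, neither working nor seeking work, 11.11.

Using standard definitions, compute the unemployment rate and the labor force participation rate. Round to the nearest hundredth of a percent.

Employed = 26.72 + 10.23 + 134.58 = 171.53 million (anyone who worked, including part-time for economic reasons, counts as employed).
Unemployed = 1.92 + 10.96 = 12.88 million (jobless and actively searching, or on temporary layoff).
Labor force = 171.53 + 12.88 = 184.41 million.
Not in labor force = 70.74 + 8.67 + 11.11 = 90.52 million (those not working and not actively searching are outside the labor force).
Civilian working-age population = 184.41 + 90.52 = 274.93 million.
Unemployment rate = 12.88 / 184.41 = 6.98%.
Labor force participation rate = 184.41 / 274.93 = 67.08%.

Unemployment rate ≈ 6.98%; labor force participation rate ≈ 67.08%.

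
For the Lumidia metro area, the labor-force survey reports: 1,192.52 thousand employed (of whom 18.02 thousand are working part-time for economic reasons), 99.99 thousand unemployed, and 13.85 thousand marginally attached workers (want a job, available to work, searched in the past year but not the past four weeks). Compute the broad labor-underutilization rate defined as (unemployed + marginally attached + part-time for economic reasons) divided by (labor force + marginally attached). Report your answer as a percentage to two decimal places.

Broad underutilization rate ≈ 10.09%.

Labor force = 1,192.52 + 99.99 = 1,292.51 thousand.
Numerator = 99.99 + 13.85 + 18.02 = 131.86 thousand.
Denominator = 1,292.51 + 13.85 = 1,306.36 thousand.
Broad rate = 131.86 / 1,306.36 = 10.09%.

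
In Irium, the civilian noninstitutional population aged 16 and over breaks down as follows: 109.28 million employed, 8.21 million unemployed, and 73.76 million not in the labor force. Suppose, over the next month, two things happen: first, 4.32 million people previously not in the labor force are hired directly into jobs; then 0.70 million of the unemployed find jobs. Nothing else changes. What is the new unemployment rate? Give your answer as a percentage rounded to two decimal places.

New unemployment rate ≈ 6.17%.

Initially, labor force = 109.28 + 8.21 = 117.49 million, so u = 8.21/117.49 = 6.99%.
After the first change, employed and labor force both rise by 4.32; unemployed unchanged → E = 113.60, U = 8.21, labor force = 121.81 million.
After the second change, unemployed falls and employed rises by 0.70; labor force unchanged → E = 114.30, U = 7.51, labor force = 121.81 million.
New unemployment rate = 7.51 / 121.81 = 6.17%.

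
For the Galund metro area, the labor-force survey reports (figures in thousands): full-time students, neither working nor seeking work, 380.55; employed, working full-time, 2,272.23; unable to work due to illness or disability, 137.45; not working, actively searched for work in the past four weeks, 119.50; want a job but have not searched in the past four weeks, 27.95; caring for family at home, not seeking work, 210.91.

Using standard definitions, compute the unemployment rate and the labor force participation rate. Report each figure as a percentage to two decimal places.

Employed = 2,272.23 thousand.
Unemployed = 119.50 thousand.
Labor force = 2,272.23 + 119.50 = 2,391.73 thousand.
Not in labor force = 380.55 + 137.45 + 27.95 + 210.91 = 756.86 thousand (those not working and not actively searching are outside the labor force — including those who want a job but have given up searching).
Civilian working-age population = 2,391.73 + 756.86 = 3,148.59 thousand.
Unemployment rate = 119.50 / 2,391.73 = 5.00%.
Labor force participation rate = 2,391.73 / 3,148.59 = 75.96%.

Unemployment rate ≈ 5.00%; labor force participation rate ≈ 75.96%.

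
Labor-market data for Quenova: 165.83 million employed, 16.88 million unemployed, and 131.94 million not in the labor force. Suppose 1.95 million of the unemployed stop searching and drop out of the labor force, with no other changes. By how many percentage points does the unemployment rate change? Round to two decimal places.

Initially, labor force = 165.83 + 16.88 = 182.71 million, so u = 16.88/182.71 = 9.24%.
After the change, unemployed and labor force both fall by 1.95 → E = 165.83, U = 14.93, labor force = 180.76 million.
New unemployment rate = 14.93 / 180.76 = 8.26%.
Change = 8.26% − 9.24% = −0.98 percentage points.

The unemployment rate changes by −0.98 percentage points.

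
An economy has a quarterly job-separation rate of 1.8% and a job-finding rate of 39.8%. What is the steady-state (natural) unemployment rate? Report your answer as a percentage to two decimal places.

At steady state the flows balance: s·E = f·U, so U/(E+U) = s/(s+f).
u* = 1.8 / (1.8 + 39.8) = 1.8 / 41.60 = 4.33%.

Steady-state unemployment rate ≈ 4.33%.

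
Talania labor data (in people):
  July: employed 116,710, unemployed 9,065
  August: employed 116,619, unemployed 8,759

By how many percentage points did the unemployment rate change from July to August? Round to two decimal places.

The unemployment rate changed by −0.22 percentage points.

July: labor force = 116,710 + 9,065 = 125,775; u = 9,065/125,775 = 7.21%.
August: labor force = 116,619 + 8,759 = 125,378; u = 8,759/125,378 = 6.99%.
Change = 6.99% − 7.21% = −0.22 pp.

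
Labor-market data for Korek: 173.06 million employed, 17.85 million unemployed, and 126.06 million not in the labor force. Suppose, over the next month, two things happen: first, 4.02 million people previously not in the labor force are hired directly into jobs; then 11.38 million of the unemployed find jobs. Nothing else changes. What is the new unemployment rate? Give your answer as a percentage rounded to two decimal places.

Initially, labor force = 173.06 + 17.85 = 190.91 million, so u = 17.85/190.91 = 9.35%.
After the first change, employed and labor force both rise by 4.02; unemployed unchanged → E = 177.08, U = 17.85, labor force = 194.93 million.
After the second change, unemployed falls and employed rises by 11.38; labor force unchanged → E = 188.46, U = 6.47, labor force = 194.93 million.
New unemployment rate = 6.47 / 194.93 = 3.32%.

New unemployment rate ≈ 3.32%.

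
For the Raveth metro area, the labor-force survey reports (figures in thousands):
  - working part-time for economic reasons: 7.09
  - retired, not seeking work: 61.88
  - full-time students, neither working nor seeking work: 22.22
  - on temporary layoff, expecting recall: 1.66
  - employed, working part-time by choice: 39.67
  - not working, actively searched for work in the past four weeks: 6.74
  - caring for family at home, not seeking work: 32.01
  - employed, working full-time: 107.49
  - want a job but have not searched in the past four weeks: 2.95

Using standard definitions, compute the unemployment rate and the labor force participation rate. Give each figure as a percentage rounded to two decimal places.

Employed = 7.09 + 39.67 + 107.49 = 154.25 thousand (anyone who worked, including part-time for economic reasons, counts as employed).
Unemployed = 1.66 + 6.74 = 8.40 thousand (jobless and actively searching, or on temporary layoff).
Labor force = 154.25 + 8.40 = 162.65 thousand.
Not in labor force = 61.88 + 22.22 + 32.01 + 2.95 = 119.06 thousand (those not working and not actively searching are outside the labor force — including those who want a job but have given up searching).
Civilian working-age population = 162.65 + 119.06 = 281.71 thousand.
Unemployment rate = 8.40 / 162.65 = 5.16%.
Labor force participation rate = 162.65 / 281.71 = 57.74%.

Unemployment rate ≈ 5.16%; labor force participation rate ≈ 57.74%.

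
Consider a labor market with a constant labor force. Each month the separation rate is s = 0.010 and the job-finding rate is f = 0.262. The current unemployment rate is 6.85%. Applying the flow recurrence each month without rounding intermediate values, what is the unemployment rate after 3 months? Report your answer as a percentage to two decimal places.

With a fixed labor force, u_{t+1} = u_t + s·(1−u_t) − f·u_t = u_t·(1−s−f) + s.
Here 1−s−f = 0.728 and s = 0.010.
u_1 = 0.068500 × 0.728 + 0.010 = 0.059868.
u_2 = 0.059868 × 0.728 + 0.010 = 0.053584.
u_3 = 0.053584 × 0.728 + 0.010 = 0.049009.

Unemployment rate after three months ≈ 4.90%.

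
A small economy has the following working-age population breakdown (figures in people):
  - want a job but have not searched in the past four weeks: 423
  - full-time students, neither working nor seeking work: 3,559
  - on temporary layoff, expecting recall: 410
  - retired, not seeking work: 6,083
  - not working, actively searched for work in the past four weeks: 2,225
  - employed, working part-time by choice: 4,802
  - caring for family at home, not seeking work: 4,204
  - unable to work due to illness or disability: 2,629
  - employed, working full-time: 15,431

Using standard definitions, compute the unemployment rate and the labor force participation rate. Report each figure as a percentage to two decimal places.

Employed = 4,802 + 15,431 = 20,233.
Unemployed = 410 + 2,225 = 2,635 (jobless and actively searching, or on temporary layoff).
Labor force = 20,233 + 2,635 = 22,868.
Not in labor force = 423 + 3,559 + 6,083 + 4,204 + 2,629 = 16,898 (those not working and not actively searching are outside the labor force — including those who want a job but have given up searching).
Civilian working-age population = 22,868 + 16,898 = 39,766.
Unemployment rate = 2,635 / 22,868 = 11.52%.
Labor force participation rate = 22,868 / 39,766 = 57.51%.

Unemployment rate ≈ 11.52%; labor force participation rate ≈ 57.51%.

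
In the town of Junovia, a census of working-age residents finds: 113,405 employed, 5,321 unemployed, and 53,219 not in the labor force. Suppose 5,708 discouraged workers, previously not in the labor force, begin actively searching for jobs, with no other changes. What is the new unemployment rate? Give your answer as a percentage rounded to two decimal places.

New unemployment rate ≈ 8.86%.

Initially, labor force = 113,405 + 5,321 = 118,726, so u = 5,321/118,726 = 4.48%.
After the change, unemployed and labor force both rise by 5,708 → E = 113,405, U = 11,029, labor force = 124,434.
New unemployment rate = 11,029 / 124,434 = 8.86%.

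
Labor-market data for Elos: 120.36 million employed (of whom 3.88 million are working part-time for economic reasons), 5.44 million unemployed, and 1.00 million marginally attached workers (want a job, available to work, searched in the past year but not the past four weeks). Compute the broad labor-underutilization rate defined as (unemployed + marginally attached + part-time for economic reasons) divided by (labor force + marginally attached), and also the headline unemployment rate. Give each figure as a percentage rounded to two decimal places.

Labor force = 120.36 + 5.44 = 125.80 million.
Numerator = 5.44 + 1.00 + 3.88 = 10.32 million.
Denominator = 125.80 + 1.00 = 126.80 million.
Broad rate = 10.32 / 126.80 = 8.14%.
Headline unemployment rate = 5.44 / 125.80 = 4.32%.

Broad underutilization rate ≈ 8.14%; headline unemployment rate ≈ 4.32%.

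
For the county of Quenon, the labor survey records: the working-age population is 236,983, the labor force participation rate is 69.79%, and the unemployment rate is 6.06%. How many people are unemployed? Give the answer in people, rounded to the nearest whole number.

Labor force = 0.6979 × 236,983 = 165,390.
Unemployed = 0.0606 × 165,390 ≈ 10,023.

About 10,023 are unemployed.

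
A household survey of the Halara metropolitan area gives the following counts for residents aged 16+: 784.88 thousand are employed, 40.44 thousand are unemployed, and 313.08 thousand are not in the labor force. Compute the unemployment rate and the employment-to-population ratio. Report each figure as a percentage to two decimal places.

Labor force = employed + unemployed = 784.88 + 40.44 = 825.32 thousand.
Working-age population = 825.32 + 313.08 = 1,138.40 thousand.
Unemployment rate = 40.44 / 825.32 = 4.90%.
Employment-population ratio = 784.88 / 1,138.40 = 68.95%.

Unemployment rate ≈ 4.90%; employment-population ratio ≈ 68.95%.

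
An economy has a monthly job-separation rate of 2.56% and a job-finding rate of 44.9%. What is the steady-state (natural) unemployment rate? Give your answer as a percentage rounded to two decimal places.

Steady-state unemployment rate ≈ 5.39%.

At steady state the flows balance: s·E = f·U, so U/(E+U) = s/(s+f).
u* = 2.56 / (2.56 + 44.9) = 2.56 / 47.46 = 5.39%.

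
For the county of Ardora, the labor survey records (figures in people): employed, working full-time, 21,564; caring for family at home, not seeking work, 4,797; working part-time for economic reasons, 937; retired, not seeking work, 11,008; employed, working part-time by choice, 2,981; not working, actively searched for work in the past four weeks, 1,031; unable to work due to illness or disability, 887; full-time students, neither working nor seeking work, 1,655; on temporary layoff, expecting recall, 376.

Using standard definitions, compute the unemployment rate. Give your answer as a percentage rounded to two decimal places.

Employed = 21,564 + 937 + 2,981 = 25,482 (anyone who worked, including part-time for economic reasons, counts as employed).
Unemployed = 1,031 + 376 = 1,407 (jobless and actively searching, or on temporary layoff).
Labor force = 25,482 + 1,407 = 26,889.
Unemployment rate = 1,407 / 26,889 = 5.23%.

Unemployment rate ≈ 5.23%.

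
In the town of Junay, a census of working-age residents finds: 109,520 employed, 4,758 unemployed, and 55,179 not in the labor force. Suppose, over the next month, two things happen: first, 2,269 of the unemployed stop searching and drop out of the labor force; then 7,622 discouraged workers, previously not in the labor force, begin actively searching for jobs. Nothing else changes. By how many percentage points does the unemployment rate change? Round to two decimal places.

Initially, labor force = 109,520 + 4,758 = 114,278, so u = 4,758/114,278 = 4.16%.
After the first change, unemployed and labor force both fall by 2,269 → E = 109,520, U = 2,489, labor force = 112,009.
After the second change, unemployed and labor force both rise by 7,622 → E = 109,520, U = 10,111, labor force = 119,631.
New unemployment rate = 10,111 / 119,631 = 8.45%.
Change = 8.45% − 4.16% = +4.29 percentage points.

The unemployment rate changes by +4.29 percentage points.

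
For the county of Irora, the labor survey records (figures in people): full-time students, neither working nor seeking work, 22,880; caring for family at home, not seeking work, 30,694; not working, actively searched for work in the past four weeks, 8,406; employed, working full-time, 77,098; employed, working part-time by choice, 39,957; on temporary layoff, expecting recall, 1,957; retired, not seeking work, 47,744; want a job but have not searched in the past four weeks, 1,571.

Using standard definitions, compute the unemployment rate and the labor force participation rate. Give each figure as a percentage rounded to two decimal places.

Employed = 77,098 + 39,957 = 117,055.
Unemployed = 8,406 + 1,957 = 10,363 (jobless and actively searching, or on temporary layoff).
Labor force = 117,055 + 10,363 = 127,418.
Not in labor force = 22,880 + 30,694 + 47,744 + 1,571 = 102,889 (those not working and not actively searching are outside the labor force — including those who want a job but have given up searching).
Civilian working-age population = 127,418 + 102,889 = 230,307.
Unemployment rate = 10,363 / 127,418 = 8.13%.
Labor force participation rate = 127,418 / 230,307 = 55.33%.

Unemployment rate ≈ 8.13%; labor force participation rate ≈ 55.33%.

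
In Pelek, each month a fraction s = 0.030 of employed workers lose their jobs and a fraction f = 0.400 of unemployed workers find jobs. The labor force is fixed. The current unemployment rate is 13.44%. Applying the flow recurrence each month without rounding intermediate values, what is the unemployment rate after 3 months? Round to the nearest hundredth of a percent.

Unemployment rate after three months ≈ 8.17%.

With a fixed labor force, u_{t+1} = u_t + s·(1−u_t) − f·u_t = u_t·(1−s−f) + s.
Here 1−s−f = 0.570 and s = 0.030.
u_1 = 0.134400 × 0.570 + 0.030 = 0.106608.
u_2 = 0.106608 × 0.570 + 0.030 = 0.090767.
u_3 = 0.090767 × 0.570 + 0.030 = 0.081737.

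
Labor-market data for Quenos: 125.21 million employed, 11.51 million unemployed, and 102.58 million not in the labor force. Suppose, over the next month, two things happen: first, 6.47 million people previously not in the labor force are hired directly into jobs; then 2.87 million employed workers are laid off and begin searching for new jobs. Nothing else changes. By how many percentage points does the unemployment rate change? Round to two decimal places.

Initially, labor force = 125.21 + 11.51 = 136.72 million, so u = 11.51/136.72 = 8.42%.
After the first change, employed and labor force both rise by 6.47; unemployed unchanged → E = 131.68, U = 11.51, labor force = 143.19 million.
After the second change, employed falls and unemployed rises by 2.87; labor force unchanged → E = 128.81, U = 14.38, labor force = 143.19 million.
New unemployment rate = 14.38 / 143.19 = 10.04%.
Change = 10.04% − 8.42% = +1.62 percentage points.

The unemployment rate changes by +1.62 percentage points.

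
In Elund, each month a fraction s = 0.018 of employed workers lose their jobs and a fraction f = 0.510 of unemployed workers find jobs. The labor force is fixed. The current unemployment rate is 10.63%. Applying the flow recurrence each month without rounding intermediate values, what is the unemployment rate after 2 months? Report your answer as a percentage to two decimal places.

Unemployment rate after two months ≈ 5.02%.

With a fixed labor force, u_{t+1} = u_t + s·(1−u_t) − f·u_t = u_t·(1−s−f) + s.
Here 1−s−f = 0.472 and s = 0.018.
u_1 = 0.106300 × 0.472 + 0.018 = 0.068174.
u_2 = 0.068174 × 0.472 + 0.018 = 0.050178.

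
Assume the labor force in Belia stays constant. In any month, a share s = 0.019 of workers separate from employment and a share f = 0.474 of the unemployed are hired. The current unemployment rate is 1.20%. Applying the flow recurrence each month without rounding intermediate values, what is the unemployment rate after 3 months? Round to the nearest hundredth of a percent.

With a fixed labor force, u_{t+1} = u_t + s·(1−u_t) − f·u_t = u_t·(1−s−f) + s.
Here 1−s−f = 0.507 and s = 0.019.
u_1 = 0.012000 × 0.507 + 0.019 = 0.025084.
u_2 = 0.025084 × 0.507 + 0.019 = 0.031718.
u_3 = 0.031718 × 0.507 + 0.019 = 0.035081.

Unemployment rate after three months ≈ 3.51%.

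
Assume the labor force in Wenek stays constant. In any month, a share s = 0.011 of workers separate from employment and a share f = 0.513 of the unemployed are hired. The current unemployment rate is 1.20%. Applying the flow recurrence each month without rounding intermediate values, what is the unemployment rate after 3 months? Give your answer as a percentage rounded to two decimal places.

Unemployment rate after three months ≈ 2.00%.

With a fixed labor force, u_{t+1} = u_t + s·(1−u_t) − f·u_t = u_t·(1−s−f) + s.
Here 1−s−f = 0.476 and s = 0.011.
u_1 = 0.012000 × 0.476 + 0.011 = 0.016712.
u_2 = 0.016712 × 0.476 + 0.011 = 0.018955.
u_3 = 0.018955 × 0.476 + 0.011 = 0.020023.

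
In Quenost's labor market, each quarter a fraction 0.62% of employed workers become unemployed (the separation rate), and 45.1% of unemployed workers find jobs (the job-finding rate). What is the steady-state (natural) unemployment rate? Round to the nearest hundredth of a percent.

Steady-state unemployment rate ≈ 1.36%.

At steady state the flows balance: s·E = f·U, so U/(E+U) = s/(s+f).
u* = 0.62 / (0.62 + 45.1) = 0.62 / 45.72 = 1.36%.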